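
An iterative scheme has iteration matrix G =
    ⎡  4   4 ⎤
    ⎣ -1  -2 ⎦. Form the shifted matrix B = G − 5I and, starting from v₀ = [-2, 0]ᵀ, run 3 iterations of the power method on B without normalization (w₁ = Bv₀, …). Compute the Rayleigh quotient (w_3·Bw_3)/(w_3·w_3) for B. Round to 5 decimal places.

-6.55751

B = G − 5I has rows (-1, 4); (-1, -7)
w1 = Bv₀ = ((-1)·(-2) + 4·0; (-1)·(-2) + (-7)·0) = (2, 2)
w2 = Bw1 = ((-1)·2 + 4·2; (-1)·2 + (-7)·2) = (6, -16)
w3 = Bw2 = (-70, 106)
Bw3 = (494, -672)
w3·Bw3 = -105812; w3·w3 = 16136; μ ≈ -105812/16136 = -6.55751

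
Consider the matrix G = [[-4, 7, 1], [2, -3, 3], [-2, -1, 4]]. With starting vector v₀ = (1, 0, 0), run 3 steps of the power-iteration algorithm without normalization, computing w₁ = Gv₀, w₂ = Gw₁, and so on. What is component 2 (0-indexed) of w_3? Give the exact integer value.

-44

w1 = Gv₀ = ((-4)·1 + 7·0 + 1·0; 2·1 + (-3)·0 + 3·0; (-2)·1 + (-1)·0 + 4·0) = (-4, 2, -2)
w2 = Gw1 = ((-4)·(-4) + 7·2 + 1·(-2); 2·(-4) + (-3)·2 + 3·(-2); (-2)·(-4) + (-1)·2 + 4·(-2)) = (28, -20, -2)
w3 = Gw2 = (-254, 110, -44)
The requested component of w3 is -44.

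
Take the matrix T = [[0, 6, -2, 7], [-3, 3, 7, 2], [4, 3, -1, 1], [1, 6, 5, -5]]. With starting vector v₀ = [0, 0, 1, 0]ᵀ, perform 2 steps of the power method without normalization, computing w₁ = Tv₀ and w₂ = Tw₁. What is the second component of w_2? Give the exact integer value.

w1 = Tv₀ = (-2, 7, -1, 5)
w2 = Tw1 = (79, 30, 19, 10)
The requested component of w2 is 30.

30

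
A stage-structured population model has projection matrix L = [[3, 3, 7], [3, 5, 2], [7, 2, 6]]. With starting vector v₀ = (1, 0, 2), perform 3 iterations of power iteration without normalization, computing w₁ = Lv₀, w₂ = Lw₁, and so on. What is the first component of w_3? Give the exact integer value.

2716

w1 = Lv₀ = (17, 7, 19)
w2 = Lw1 = (205, 124, 247)
w3 = Lw2 = (2716, 1729, 3165)
The requested component of w3 is 2716.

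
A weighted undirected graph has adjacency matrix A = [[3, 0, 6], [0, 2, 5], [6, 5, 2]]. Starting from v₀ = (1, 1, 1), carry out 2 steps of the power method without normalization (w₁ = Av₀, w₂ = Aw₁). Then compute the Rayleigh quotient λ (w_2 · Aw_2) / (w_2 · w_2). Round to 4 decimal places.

w1 = Av₀ = (9, 7, 13)
w2 = Aw1 = (105, 79, 115)
Aw2 = (1005, 733, 1255)
w2·Aw2 = 105·1005 + 79·733 + 115·1255 = 307757; w2·w2 = 105·105 + 79·79 + 115·115 = 30491
λ ≈ 307757/30491 = 10.0934

10.0934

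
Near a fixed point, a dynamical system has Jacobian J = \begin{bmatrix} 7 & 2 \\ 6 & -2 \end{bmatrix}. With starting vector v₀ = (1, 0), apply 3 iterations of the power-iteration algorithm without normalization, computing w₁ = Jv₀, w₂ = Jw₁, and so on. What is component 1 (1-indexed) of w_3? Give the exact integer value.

w1 = Jv₀ = (7, 6)
w2 = Jw1 = (61, 30)
w3 = Jw2 = (487, 306)
The requested component of w3 is 487.

487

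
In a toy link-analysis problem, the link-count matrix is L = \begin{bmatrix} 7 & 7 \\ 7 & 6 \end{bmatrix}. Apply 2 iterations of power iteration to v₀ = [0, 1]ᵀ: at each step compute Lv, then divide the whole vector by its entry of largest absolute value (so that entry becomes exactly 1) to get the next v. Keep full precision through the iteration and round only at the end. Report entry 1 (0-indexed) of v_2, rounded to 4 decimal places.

Lv0 = (7.00000, 6.00000); divide by 7.00000 → v1 = (1.00000, 0.85714)
Lv1 = (13.00000, 12.14286); divide by 13.00000 → v2 = (1.00000, 0.93407)
Requested entry of v2: 85/91 = 0.9341

0.9341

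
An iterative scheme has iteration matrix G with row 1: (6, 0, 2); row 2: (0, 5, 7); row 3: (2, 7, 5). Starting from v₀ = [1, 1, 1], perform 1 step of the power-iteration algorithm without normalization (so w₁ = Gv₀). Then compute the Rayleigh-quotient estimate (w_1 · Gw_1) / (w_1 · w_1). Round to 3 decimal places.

λ ≈ 12.089

w1 = Gv₀ = (6·1 + 0·1 + 2·1; 0·1 + 5·1 + 7·1; 2·1 + 7·1 + 5·1) = (8, 12, 14)
Gw1 = (76, 158, 170)
w1·Gw1 = 8·76 + 12·158 + 14·170 = 4884; w1·w1 = 8·8 + 12·12 + 14·14 = 404
λ ≈ 4884/404 = 12.089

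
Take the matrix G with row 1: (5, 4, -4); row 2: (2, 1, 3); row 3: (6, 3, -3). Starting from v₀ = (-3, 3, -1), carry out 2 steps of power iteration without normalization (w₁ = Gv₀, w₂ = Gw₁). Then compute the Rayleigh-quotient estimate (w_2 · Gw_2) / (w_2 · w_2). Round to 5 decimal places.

w1 = Gv₀ = (5·(-3) + 4·3 + (-4)·(-1); 2·(-3) + 1·3 + 3·(-1); 6·(-3) + 3·3 + (-3)·(-1)) = (1, -6, -6)
w2 = Gw1 = (5·1 + 4·(-6) + (-4)·(-6); 2·1 + 1·(-6) + 3·(-6); 6·1 + 3·(-6) + (-3)·(-6)) = (5, -22, 6)
Gw2 = (-87, 6, -54)
w2·Gw2 = 5·(-87) + (-22)·6 + 6·(-54) = -891; w2·w2 = 5·5 + (-22)·(-22) + 6·6 = 545
λ ≈ -891/545 = -1.63486

-1.63486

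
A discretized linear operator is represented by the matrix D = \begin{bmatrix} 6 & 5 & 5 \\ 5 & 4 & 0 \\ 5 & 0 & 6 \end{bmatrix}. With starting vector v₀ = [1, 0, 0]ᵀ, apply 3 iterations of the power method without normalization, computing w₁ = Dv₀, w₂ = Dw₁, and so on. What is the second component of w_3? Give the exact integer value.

630

w1 = Dv₀ = (6·1 + 5·0 + 5·0; 5·1 + 4·0 + 0·0; 5·1 + 0·0 + 6·0) = (6, 5, 5)
w2 = Dw1 = (6·6 + 5·5 + 5·5; 5·6 + 4·5 + 0·5; 5·6 + 0·5 + 6·5) = (86, 50, 60)
w3 = Dw2 = (1066, 630, 790)
The requested component of w3 is 630.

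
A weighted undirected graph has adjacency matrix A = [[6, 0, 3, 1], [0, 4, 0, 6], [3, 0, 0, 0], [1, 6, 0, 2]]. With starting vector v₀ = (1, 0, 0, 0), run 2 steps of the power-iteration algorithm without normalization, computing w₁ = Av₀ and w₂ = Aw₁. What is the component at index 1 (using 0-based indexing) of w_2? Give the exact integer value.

6

w1 = Av₀ = (6·1 + 0·0 + 3·0 + 1·0; 0·1 + 4·0 + 0·0 + 6·0; 3·1 + 0·0 + 0·0 + 0·0; 1·1 + 6·0 + 0·0 + 2·0) = (6, 0, 3, 1)
w2 = Aw1 = (6·6 + 0·0 + 3·3 + 1·1; 0·6 + 4·0 + 0·3 + 6·1; 3·6 + 0·0 + 0·3 + 0·1; 1·6 + 6·0 + 0·3 + 2·1) = (46, 6, 18, 8)
The requested component of w2 is 6.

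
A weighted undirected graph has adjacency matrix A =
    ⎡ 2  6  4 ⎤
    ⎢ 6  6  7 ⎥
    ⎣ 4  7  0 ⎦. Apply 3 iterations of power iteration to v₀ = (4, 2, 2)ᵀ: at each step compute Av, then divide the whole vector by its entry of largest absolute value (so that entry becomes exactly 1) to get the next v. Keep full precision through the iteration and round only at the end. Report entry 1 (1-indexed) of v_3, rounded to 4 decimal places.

0.6761

Av0 = (28.00000, 50.00000, 30.00000); divide by 50.00000 → v1 = (0.56000, 1.00000, 0.60000)
Av1 = (9.52000, 13.56000, 9.24000); divide by 13.56000 → v2 = (0.70206, 1.00000, 0.68142)
Av2 = (10.12979, 14.98230, 9.80826); divide by 14.98230 → v3 = (0.67612, 1.00000, 0.65466)
Requested entry of v3: 6868/10158 = 0.6761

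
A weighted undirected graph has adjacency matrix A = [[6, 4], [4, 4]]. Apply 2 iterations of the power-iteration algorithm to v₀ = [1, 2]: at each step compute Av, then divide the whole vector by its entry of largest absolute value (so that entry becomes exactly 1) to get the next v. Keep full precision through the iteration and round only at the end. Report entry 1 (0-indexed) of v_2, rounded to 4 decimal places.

Av0 = (14.00000, 12.00000); divide by 14.00000 → v1 = (1.00000, 0.85714)
Av1 = (9.42857, 7.42857); divide by 9.42857 → v2 = (1.00000, 0.78788)
Requested entry of v2: 104/132 = 0.7879

0.7879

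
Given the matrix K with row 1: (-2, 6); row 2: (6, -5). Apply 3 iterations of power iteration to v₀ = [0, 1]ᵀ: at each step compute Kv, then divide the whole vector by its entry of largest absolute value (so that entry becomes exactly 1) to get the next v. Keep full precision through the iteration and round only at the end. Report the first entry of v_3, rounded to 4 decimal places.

Kv0 = (6.00000, -5.00000); divide by 6.00000 → v1 = (1.00000, -0.83333)
Kv1 = (-7.00000, 10.16667); divide by 10.16667 → v2 = (-0.68852, 1.00000)
Kv2 = (7.37705, -9.13115); divide by -9.13115 → v3 = (-0.80790, 1.00000)
Requested entry of v3: 450/-557 = -0.8079

-0.8079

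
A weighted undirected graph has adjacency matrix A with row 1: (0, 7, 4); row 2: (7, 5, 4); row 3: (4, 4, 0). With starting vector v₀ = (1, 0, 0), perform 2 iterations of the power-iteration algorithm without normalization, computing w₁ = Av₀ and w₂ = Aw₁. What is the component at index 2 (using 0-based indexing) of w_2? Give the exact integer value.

w1 = Av₀ = (0, 7, 4)
w2 = Aw1 = (65, 51, 28)
The requested component of w2 is 28.

28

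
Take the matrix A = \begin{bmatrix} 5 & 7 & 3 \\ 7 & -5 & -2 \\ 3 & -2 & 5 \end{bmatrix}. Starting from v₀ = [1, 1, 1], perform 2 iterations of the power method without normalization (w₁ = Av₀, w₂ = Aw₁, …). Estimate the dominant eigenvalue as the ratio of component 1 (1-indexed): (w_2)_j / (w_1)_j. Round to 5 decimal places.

λ ≈ 6.20000

w1 = Av₀ = (5·1 + 7·1 + 3·1; 7·1 + (-5)·1 + (-2)·1; 3·1 + (-2)·1 + 5·1) = (15, 0, 6)
w2 = Aw1 = (5·15 + 7·0 + 3·6; 7·15 + (-5)·0 + (-2)·6; 3·15 + (-2)·0 + 5·6) = (93, 93, 75)
Ratio at component: 93 / 15 = 6.20000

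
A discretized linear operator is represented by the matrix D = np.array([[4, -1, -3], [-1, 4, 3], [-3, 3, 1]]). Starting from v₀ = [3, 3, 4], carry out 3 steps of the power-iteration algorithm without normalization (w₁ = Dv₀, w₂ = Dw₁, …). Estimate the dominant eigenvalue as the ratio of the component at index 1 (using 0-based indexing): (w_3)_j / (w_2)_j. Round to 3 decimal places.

6.758

w1 = Dv₀ = (4·3 + (-1)·3 + (-3)·4; (-1)·3 + 4·3 + 3·4; (-3)·3 + 3·3 + 1·4) = (-3, 21, 4)
w2 = Dw1 = (4·(-3) + (-1)·21 + (-3)·4; (-1)·(-3) + 4·21 + 3·4; (-3)·(-3) + 3·21 + 1·4) = (-45, 99, 76)
w3 = Dw2 = (-507, 669, 508)
Ratio at component: 669 / 99 = 6.758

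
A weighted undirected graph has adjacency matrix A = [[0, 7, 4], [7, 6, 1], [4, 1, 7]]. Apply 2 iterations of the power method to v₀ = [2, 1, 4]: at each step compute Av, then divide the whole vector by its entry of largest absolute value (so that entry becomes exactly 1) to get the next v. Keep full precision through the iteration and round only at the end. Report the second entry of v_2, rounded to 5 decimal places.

0.91200

Av0 = (23.000000, 24.000000, 37.000000); divide by 37.000000 → v1 = (0.621622, 0.648649, 1.000000)
Av1 = (8.540541, 9.243243, 10.135135); divide by 10.135135 → v2 = (0.842667, 0.912000, 1.000000)
Requested entry of v2: 342/375 = 0.91200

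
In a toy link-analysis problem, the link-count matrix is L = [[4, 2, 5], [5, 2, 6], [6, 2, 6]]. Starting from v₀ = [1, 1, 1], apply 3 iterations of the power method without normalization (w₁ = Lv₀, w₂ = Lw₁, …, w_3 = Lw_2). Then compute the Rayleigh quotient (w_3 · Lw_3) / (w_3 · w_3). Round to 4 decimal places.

λ ≈ 12.6452

w1 = Lv₀ = (4·1 + 2·1 + 5·1; 5·1 + 2·1 + 6·1; 6·1 + 2·1 + 6·1) = (11, 13, 14)
w2 = Lw1 = (4·11 + 2·13 + 5·14; 5·11 + 2·13 + 6·14; 6·11 + 2·13 + 6·14) = (140, 165, 176)
w3 = Lw2 = (1770, 2086, 2226)
Lw3 = (22382, 26378, 28148)
w3·Lw3 = 1770·22382 + 2086·26378 + 2226·28148 = 157298096; w3·w3 = 1770·1770 + 2086·2086 + 2226·2226 = 12439372
λ ≈ 157298096/12439372 = 12.6452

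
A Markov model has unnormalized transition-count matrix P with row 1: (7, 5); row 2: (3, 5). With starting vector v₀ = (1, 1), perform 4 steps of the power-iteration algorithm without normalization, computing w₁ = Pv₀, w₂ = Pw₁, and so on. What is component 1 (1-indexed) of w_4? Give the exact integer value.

12496

w1 = Pv₀ = (12, 8)
w2 = Pw1 = (124, 76)
w3 = Pw2 = (1248, 752)
w4 = Pw3 = (12496, 7504)
The requested component of w4 is 12496.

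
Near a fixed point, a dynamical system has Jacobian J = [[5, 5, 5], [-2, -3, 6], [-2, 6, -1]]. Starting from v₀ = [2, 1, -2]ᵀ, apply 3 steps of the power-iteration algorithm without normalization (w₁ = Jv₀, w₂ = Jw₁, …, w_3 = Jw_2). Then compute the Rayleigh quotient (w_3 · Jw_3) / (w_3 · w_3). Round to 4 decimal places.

w1 = Jv₀ = (5·2 + 5·1 + 5·(-2); (-2)·2 + (-3)·1 + 6·(-2); (-2)·2 + 6·1 + (-1)·(-2)) = (5, -19, 4)
w2 = Jw1 = (5·5 + 5·(-19) + 5·4; (-2)·5 + (-3)·(-19) + 6·4; (-2)·5 + 6·(-19) + (-1)·4) = (-50, 71, -128)
w3 = Jw2 = (-535, -881, 654)
Jw3 = (-3810, 7637, -4870)
w3·Jw3 = (-535)·(-3810) + (-881)·7637 + 654·(-4870) = -7874827; w3·w3 = (-535)·(-535) + (-881)·(-881) + 654·654 = 1490102
λ ≈ -7874827/1490102 = -5.2848

-5.2848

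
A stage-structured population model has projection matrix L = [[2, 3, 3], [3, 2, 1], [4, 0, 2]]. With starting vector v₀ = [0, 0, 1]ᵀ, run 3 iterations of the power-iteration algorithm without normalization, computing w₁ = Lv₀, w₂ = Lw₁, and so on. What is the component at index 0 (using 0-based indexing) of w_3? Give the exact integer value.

117

w1 = Lv₀ = (3, 1, 2)
w2 = Lw1 = (15, 13, 16)
w3 = Lw2 = (117, 87, 92)
The requested component of w3 is 117.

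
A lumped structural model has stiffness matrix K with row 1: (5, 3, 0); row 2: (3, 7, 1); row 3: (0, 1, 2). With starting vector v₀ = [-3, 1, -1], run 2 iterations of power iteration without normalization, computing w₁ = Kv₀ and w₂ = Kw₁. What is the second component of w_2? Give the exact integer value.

-58

w1 = Kv₀ = (-12, -3, -1)
w2 = Kw1 = (-69, -58, -5)
The requested component of w2 is -58.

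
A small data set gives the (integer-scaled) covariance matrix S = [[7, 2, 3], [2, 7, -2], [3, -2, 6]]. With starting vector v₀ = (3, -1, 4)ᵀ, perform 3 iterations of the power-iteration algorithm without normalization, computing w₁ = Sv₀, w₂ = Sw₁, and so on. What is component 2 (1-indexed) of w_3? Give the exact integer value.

w1 = Sv₀ = (31, -9, 35)
w2 = Sw1 = (304, -71, 321)
w3 = Sw2 = (2949, -531, 2980)
The requested component of w3 is -531.

-531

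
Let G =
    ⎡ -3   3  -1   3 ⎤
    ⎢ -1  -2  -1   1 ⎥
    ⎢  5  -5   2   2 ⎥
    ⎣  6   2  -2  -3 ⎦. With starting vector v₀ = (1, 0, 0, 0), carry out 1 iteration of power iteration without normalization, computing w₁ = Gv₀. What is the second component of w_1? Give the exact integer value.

-1

w1 = Gv₀ = ((-3)·1 + 3·0 + (-1)·0 + 3·0; (-1)·1 + (-2)·0 + (-1)·0 + 1·0; 5·1 + (-5)·0 + 2·0 + 2·0; 6·1 + 2·0 + (-2)·0 + (-3)·0) = (-3, -1, 5, 6)
The requested component of w1 is -1.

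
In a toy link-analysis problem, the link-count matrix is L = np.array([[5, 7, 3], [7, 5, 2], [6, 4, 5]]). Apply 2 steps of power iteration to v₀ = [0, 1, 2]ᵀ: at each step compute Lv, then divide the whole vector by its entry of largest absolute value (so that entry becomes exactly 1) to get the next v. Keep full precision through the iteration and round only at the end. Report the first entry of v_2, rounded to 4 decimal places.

Lv0 = (13.00000, 9.00000, 14.00000); divide by 14.00000 → v1 = (0.92857, 0.64286, 1.00000)
Lv1 = (12.14286, 11.71429, 13.14286); divide by 13.14286 → v2 = (0.92391, 0.89130, 1.00000)
Requested entry of v2: 170/184 = 0.9239

0.9239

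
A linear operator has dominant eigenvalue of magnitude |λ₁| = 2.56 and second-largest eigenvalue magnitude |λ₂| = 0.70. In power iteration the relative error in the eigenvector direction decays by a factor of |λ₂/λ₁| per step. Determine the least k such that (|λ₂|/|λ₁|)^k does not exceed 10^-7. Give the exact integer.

|λ₂/λ₁| = 0.70/2.56 = 0.27344
Need k ≥ ln(10^-7) / ln(0.27344) = -16.1181 / -1.2967 ≈ 12.430
Smallest integer k satisfying the bound: 13

13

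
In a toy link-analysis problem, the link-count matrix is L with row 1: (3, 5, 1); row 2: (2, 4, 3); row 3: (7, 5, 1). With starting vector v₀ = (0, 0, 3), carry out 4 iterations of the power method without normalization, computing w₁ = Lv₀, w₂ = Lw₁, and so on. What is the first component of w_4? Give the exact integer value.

w1 = Lv₀ = (3·0 + 5·0 + 1·3; 2·0 + 4·0 + 3·3; 7·0 + 5·0 + 1·3) = (3, 9, 3)
w2 = Lw1 = (3·3 + 5·9 + 1·3; 2·3 + 4·9 + 3·3; 7·3 + 5·9 + 1·3) = (57, 51, 69)
w3 = Lw2 = (495, 525, 723)
w4 = Lw3 = (4833, 5259, 6813)
The requested component of w4 is 4833.

4833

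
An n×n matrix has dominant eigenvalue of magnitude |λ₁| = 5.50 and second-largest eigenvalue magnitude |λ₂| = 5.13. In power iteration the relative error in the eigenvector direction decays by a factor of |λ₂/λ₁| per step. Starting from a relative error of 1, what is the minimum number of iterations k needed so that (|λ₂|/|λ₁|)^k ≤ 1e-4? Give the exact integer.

133

|λ₂/λ₁| = 5.13/5.50 = 0.93273
Need k ≥ ln(1e-4) / ln(0.93273) = -9.2103 / -0.0696 ≈ 132.252
Smallest integer k satisfying the bound: 133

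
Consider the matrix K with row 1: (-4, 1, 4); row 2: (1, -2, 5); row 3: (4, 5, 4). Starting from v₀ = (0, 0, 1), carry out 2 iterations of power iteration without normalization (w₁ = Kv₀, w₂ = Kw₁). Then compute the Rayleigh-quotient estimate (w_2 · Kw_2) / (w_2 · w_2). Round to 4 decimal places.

w1 = Kv₀ = (4, 5, 4)
w2 = Kw1 = (5, 14, 57)
Kw2 = (222, 262, 318)
w2·Kw2 = 5·222 + 14·262 + 57·318 = 22904; w2·w2 = 5·5 + 14·14 + 57·57 = 3470
λ ≈ 22904/3470 = 6.6006

6.6006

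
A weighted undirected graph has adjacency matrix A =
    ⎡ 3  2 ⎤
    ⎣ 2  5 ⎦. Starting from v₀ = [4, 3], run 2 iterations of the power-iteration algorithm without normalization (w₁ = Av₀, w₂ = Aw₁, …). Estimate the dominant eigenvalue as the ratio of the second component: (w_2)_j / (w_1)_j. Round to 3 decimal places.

6.565

w1 = Av₀ = (18, 23)
w2 = Aw1 = (100, 151)
Ratio at component: 151 / 23 = 6.565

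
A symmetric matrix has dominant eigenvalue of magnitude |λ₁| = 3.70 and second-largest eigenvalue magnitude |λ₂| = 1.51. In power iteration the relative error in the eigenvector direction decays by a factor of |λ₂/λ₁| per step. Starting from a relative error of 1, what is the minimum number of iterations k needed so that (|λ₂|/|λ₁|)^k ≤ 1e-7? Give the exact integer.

|λ₂/λ₁| = 1.51/3.70 = 0.40811
Need k ≥ ln(1e-7) / ln(0.40811) = -16.1181 / -0.8962 ≈ 17.984
Smallest integer k satisfying the bound: 18

18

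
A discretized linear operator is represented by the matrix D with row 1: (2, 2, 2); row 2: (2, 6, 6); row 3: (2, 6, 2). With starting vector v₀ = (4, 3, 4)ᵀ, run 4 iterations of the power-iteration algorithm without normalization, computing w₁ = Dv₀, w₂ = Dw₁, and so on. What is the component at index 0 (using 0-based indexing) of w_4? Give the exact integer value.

26128

w1 = Dv₀ = (22, 50, 34)
w2 = Dw1 = (212, 548, 412)
w3 = Dw2 = (2344, 6184, 4536)
w4 = Dw3 = (26128, 69008, 50864)
The requested component of w4 is 26128.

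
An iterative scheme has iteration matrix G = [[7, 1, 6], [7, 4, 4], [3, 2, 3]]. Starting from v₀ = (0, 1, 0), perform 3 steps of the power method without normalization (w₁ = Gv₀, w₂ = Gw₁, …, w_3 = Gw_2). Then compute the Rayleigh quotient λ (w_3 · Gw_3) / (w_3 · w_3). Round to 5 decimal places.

λ ≈ 11.87769

w1 = Gv₀ = (1, 4, 2)
w2 = Gw1 = (23, 31, 17)
w3 = Gw2 = (294, 353, 182)
Gw3 = (3503, 4198, 2134)
w3·Gw3 = 294·3503 + 353·4198 + 182·2134 = 2900164; w3·w3 = 294·294 + 353·353 + 182·182 = 244169
λ ≈ 2900164/244169 = 11.87769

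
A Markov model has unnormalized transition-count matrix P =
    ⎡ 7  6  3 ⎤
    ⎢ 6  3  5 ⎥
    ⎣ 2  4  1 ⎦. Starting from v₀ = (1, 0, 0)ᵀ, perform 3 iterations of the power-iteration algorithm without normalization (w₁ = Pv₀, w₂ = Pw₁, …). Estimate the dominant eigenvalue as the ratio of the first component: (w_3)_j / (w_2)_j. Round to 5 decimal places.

w1 = Pv₀ = (7·1 + 6·0 + 3·0; 6·1 + 3·0 + 5·0; 2·1 + 4·0 + 1·0) = (7, 6, 2)
w2 = Pw1 = (7·7 + 6·6 + 3·2; 6·7 + 3·6 + 5·2; 2·7 + 4·6 + 1·2) = (91, 70, 40)
w3 = Pw2 = (1177, 956, 502)
Ratio at component: 1177 / 91 = 12.93407

12.93407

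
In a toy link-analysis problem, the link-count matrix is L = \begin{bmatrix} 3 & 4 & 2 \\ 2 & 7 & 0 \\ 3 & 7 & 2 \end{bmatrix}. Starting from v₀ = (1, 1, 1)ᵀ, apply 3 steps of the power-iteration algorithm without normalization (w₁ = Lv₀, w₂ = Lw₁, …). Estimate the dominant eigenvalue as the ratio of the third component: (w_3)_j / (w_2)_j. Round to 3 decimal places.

w1 = Lv₀ = (3·1 + 4·1 + 2·1; 2·1 + 7·1 + 0·1; 3·1 + 7·1 + 2·1) = (9, 9, 12)
w2 = Lw1 = (3·9 + 4·9 + 2·12; 2·9 + 7·9 + 0·12; 3·9 + 7·9 + 2·12) = (87, 81, 114)
w3 = Lw2 = (813, 741, 1056)
Ratio at component: 1056 / 114 = 9.263

9.263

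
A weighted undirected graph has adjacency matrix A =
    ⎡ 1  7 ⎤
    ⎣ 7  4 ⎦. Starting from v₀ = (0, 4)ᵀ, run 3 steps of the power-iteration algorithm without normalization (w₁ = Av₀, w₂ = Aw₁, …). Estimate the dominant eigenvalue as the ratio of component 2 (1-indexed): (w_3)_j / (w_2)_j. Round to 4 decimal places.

λ ≈ 7.7692

w1 = Av₀ = (1·0 + 7·4; 7·0 + 4·4) = (28, 16)
w2 = Aw1 = (1·28 + 7·16; 7·28 + 4·16) = (140, 260)
w3 = Aw2 = (1960, 2020)
Ratio at component: 2020 / 260 = 7.7692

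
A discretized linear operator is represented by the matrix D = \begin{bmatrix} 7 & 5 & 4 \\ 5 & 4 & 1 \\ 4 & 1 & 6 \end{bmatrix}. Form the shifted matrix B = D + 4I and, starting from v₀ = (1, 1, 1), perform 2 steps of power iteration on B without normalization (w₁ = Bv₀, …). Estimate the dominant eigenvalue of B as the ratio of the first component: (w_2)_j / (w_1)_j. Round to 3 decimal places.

B = D + 4I has rows (11, 5, 4); (5, 8, 1); (4, 1, 10)
w1 = Bv₀ = (11·1 + 5·1 + 4·1; 5·1 + 8·1 + 1·1; 4·1 + 1·1 + 10·1) = (20, 14, 15)
w2 = Bw1 = (11·20 + 5·14 + 4·15; 5·20 + 8·14 + 1·15; 4·20 + 1·14 + 10·15) = (350, 227, 244)
Ratio: 350/20 = 17.500

μ ≈ 17.500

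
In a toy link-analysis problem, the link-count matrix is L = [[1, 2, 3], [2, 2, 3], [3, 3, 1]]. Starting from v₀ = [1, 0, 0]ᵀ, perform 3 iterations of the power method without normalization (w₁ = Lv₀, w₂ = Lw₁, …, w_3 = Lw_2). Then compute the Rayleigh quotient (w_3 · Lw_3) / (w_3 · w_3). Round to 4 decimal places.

λ ≈ 6.6825

w1 = Lv₀ = (1, 2, 3)
w2 = Lw1 = (14, 15, 12)
w3 = Lw2 = (80, 94, 99)
Lw3 = (565, 645, 621)
w3·Lw3 = 80·565 + 94·645 + 99·621 = 167309; w3·w3 = 80·80 + 94·94 + 99·99 = 25037
λ ≈ 167309/25037 = 6.6825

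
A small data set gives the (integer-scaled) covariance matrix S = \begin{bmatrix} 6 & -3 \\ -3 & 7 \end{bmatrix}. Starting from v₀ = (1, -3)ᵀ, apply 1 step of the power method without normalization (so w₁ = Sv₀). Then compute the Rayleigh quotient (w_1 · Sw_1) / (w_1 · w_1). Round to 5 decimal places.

w1 = Sv₀ = (15, -24)
Sw1 = (162, -213)
w1·Sw1 = 15·162 + (-24)·(-213) = 7542; w1·w1 = 15·15 + (-24)·(-24) = 801
λ ≈ 7542/801 = 9.41573

9.41573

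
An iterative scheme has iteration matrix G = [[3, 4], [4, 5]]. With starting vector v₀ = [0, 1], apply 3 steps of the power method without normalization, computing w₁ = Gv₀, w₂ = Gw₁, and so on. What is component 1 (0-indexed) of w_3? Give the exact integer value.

333

w1 = Gv₀ = (4, 5)
w2 = Gw1 = (32, 41)
w3 = Gw2 = (260, 333)
The requested component of w3 is 333.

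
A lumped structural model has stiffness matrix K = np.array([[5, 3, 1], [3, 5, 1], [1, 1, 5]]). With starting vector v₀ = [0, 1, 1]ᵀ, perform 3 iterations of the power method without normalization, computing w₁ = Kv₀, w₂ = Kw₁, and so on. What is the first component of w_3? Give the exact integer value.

404

w1 = Kv₀ = (5·0 + 3·1 + 1·1; 3·0 + 5·1 + 1·1; 1·0 + 1·1 + 5·1) = (4, 6, 6)
w2 = Kw1 = (5·4 + 3·6 + 1·6; 3·4 + 5·6 + 1·6; 1·4 + 1·6 + 5·6) = (44, 48, 40)
w3 = Kw2 = (404, 412, 292)
The requested component of w3 is 404.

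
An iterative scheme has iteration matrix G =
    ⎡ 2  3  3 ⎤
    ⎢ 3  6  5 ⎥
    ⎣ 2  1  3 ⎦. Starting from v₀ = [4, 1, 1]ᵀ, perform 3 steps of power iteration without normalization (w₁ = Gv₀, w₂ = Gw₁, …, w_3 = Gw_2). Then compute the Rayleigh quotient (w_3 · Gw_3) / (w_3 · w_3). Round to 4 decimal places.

λ ≈ 9.3190

w1 = Gv₀ = (14, 23, 12)
w2 = Gw1 = (133, 240, 87)
w3 = Gw2 = (1247, 2274, 767)
Gw3 = (11617, 21220, 7069)
w3·Gw3 = 1247·11617 + 2274·21220 + 767·7069 = 68162602; w3·w3 = 1247·1247 + 2274·2274 + 767·767 = 7314374
λ ≈ 68162602/7314374 = 9.3190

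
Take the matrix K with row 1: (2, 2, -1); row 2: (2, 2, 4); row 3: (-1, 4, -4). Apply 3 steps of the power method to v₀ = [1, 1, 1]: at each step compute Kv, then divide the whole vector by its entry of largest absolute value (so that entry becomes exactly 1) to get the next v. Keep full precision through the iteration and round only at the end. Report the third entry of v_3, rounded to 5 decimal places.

Kv0 = (3.000000, 8.000000, -1.000000); divide by 8.000000 → v1 = (0.375000, 1.000000, -0.125000)
Kv1 = (2.875000, 2.250000, 4.125000); divide by 4.125000 → v2 = (0.696970, 0.545455, 1.000000)
Kv2 = (1.484848, 6.484848, -2.515152); divide by 6.484848 → v3 = (0.228972, 1.000000, -0.387850)
Requested entry of v3: -83/214 = -0.38785

-0.38785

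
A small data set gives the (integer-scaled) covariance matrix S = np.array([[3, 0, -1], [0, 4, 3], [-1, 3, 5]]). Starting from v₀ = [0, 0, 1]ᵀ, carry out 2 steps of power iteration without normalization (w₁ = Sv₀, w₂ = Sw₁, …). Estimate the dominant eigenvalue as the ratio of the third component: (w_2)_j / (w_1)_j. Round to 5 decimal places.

w1 = Sv₀ = (-1, 3, 5)
w2 = Sw1 = (-8, 27, 35)
Ratio at component: 35 / 5 = 7.00000

7.00000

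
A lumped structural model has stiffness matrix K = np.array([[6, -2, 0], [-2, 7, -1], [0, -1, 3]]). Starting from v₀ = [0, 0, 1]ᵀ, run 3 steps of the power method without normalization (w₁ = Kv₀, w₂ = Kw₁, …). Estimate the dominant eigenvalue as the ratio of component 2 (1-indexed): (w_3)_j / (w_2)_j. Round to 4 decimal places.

8.4000

w1 = Kv₀ = (6·0 + (-2)·0 + 0·1; (-2)·0 + 7·0 + (-1)·1; 0·0 + (-1)·0 + 3·1) = (0, -1, 3)
w2 = Kw1 = (6·0 + (-2)·(-1) + 0·3; (-2)·0 + 7·(-1) + (-1)·3; 0·0 + (-1)·(-1) + 3·3) = (2, -10, 10)
w3 = Kw2 = (32, -84, 40)
Ratio at component: -84 / -10 = 8.4000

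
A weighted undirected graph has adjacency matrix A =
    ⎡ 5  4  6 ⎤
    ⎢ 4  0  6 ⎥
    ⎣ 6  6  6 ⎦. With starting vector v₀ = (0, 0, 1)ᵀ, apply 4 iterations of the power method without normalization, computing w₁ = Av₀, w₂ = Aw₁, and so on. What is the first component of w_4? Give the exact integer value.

20010

w1 = Av₀ = (6, 6, 6)
w2 = Aw1 = (90, 60, 108)
w3 = Aw2 = (1338, 1008, 1548)
w4 = Aw3 = (20010, 14640, 23364)
The requested component of w4 is 20010.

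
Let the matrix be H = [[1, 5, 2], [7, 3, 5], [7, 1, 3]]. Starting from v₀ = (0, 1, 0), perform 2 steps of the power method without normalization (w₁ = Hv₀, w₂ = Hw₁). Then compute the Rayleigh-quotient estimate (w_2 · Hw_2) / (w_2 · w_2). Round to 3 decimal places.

λ ≈ 10.039

w1 = Hv₀ = (1·0 + 5·1 + 2·0; 7·0 + 3·1 + 5·0; 7·0 + 1·1 + 3·0) = (5, 3, 1)
w2 = Hw1 = (1·5 + 5·3 + 2·1; 7·5 + 3·3 + 5·1; 7·5 + 1·3 + 3·1) = (22, 49, 41)
Hw2 = (349, 506, 326)
w2·Hw2 = 22·349 + 49·506 + 41·326 = 45838; w2·w2 = 22·22 + 49·49 + 41·41 = 4566
λ ≈ 45838/4566 = 10.039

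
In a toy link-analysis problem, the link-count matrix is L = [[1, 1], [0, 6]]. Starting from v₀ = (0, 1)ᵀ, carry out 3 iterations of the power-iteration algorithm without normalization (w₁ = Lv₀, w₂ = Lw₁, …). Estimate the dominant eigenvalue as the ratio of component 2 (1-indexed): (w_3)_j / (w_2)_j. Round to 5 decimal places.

w1 = Lv₀ = (1·0 + 1·1; 0·0 + 6·1) = (1, 6)
w2 = Lw1 = (1·1 + 1·6; 0·1 + 6·6) = (7, 36)
w3 = Lw2 = (43, 216)
Ratio at component: 216 / 36 = 6.00000

λ ≈ 6.00000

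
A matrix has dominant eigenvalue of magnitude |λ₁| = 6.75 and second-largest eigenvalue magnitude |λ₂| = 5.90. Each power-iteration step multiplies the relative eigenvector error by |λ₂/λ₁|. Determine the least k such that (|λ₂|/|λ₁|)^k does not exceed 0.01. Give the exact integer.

35

|λ₂/λ₁| = 5.90/6.75 = 0.87407
Need k ≥ ln(0.01) / ln(0.87407) = -4.6052 / -0.1346 ≈ 34.216
Smallest integer k satisfying the bound: 35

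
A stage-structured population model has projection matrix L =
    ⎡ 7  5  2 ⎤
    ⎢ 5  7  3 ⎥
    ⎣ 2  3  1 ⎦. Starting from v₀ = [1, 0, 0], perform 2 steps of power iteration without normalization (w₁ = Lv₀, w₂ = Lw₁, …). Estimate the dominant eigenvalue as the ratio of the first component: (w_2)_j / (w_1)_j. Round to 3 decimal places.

λ ≈ 11.143

w1 = Lv₀ = (7, 5, 2)
w2 = Lw1 = (78, 76, 31)
Ratio at component: 78 / 7 = 11.143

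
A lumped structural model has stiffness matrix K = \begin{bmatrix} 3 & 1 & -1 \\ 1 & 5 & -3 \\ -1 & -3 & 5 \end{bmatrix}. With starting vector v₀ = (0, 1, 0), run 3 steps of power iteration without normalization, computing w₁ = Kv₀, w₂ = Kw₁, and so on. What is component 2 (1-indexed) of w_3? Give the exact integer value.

279

w1 = Kv₀ = (1, 5, -3)
w2 = Kw1 = (11, 35, -31)
w3 = Kw2 = (99, 279, -271)
The requested component of w3 is 279.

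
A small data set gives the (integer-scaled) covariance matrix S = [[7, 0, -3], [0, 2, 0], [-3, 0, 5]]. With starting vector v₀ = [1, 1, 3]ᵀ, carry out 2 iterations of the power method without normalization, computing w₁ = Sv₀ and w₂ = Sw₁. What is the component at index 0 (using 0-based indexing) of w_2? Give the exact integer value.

w1 = Sv₀ = (7·1 + 0·1 + (-3)·3; 0·1 + 2·1 + 0·3; (-3)·1 + 0·1 + 5·3) = (-2, 2, 12)
w2 = Sw1 = (7·(-2) + 0·2 + (-3)·12; 0·(-2) + 2·2 + 0·12; (-3)·(-2) + 0·2 + 5·12) = (-50, 4, 66)
The requested component of w2 is -50.

-50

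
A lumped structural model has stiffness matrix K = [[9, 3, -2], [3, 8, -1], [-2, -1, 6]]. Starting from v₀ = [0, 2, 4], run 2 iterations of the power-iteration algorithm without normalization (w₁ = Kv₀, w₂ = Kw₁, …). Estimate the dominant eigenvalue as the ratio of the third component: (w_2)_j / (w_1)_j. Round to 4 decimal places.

λ ≈ 5.6364

w1 = Kv₀ = (-2, 12, 22)
w2 = Kw1 = (-26, 68, 124)
Ratio at component: 124 / 22 = 5.6364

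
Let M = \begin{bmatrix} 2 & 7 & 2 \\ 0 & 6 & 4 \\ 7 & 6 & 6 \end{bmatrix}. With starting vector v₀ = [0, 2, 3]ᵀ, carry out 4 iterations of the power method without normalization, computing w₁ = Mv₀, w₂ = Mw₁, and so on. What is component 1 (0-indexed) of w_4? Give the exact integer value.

w1 = Mv₀ = (2·0 + 7·2 + 2·3; 0·0 + 6·2 + 4·3; 7·0 + 6·2 + 6·3) = (20, 24, 30)
w2 = Mw1 = (2·20 + 7·24 + 2·30; 0·20 + 6·24 + 4·30; 7·20 + 6·24 + 6·30) = (268, 264, 464)
w3 = Mw2 = (3312, 3440, 6244)
w4 = Mw3 = (43192, 45616, 81288)
The requested component of w4 is 45616.

45616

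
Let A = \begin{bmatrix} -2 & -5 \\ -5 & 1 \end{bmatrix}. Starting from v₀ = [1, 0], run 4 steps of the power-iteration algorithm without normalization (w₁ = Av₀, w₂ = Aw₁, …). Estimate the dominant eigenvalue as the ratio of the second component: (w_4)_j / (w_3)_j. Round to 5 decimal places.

λ ≈ -1.96429

w1 = Av₀ = ((-2)·1 + (-5)·0; (-5)·1 + 1·0) = (-2, -5)
w2 = Aw1 = ((-2)·(-2) + (-5)·(-5); (-5)·(-2) + 1·(-5)) = (29, 5)
w3 = Aw2 = (-83, -140)
w4 = Aw3 = (866, 275)
Ratio at component: 275 / -140 = -1.96429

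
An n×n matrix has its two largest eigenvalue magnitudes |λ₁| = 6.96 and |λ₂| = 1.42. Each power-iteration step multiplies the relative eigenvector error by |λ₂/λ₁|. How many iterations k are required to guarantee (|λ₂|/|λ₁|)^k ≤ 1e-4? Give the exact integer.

|λ₂/λ₁| = 1.42/6.96 = 0.20402
Need k ≥ ln(1e-4) / ln(0.20402) = -9.2103 / -1.5895 ≈ 5.794
Smallest integer k satisfying the bound: 6

6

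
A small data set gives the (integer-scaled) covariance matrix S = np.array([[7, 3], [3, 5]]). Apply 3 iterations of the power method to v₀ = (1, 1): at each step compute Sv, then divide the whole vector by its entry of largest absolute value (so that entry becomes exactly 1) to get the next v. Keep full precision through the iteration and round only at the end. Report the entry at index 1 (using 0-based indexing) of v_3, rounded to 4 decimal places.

0.7281

Sv0 = (10.00000, 8.00000); divide by 10.00000 → v1 = (1.00000, 0.80000)
Sv1 = (9.40000, 7.00000); divide by 9.40000 → v2 = (1.00000, 0.74468)
Sv2 = (9.23404, 6.72340); divide by 9.23404 → v3 = (1.00000, 0.72811)
Requested entry of v3: 632/868 = 0.7281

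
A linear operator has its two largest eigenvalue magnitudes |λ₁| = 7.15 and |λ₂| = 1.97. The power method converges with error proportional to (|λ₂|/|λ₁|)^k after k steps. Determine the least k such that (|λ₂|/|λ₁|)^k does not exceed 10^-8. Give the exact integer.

|λ₂/λ₁| = 1.97/7.15 = 0.27552
Need k ≥ ln(10^-8) / ln(0.27552) = -18.4207 / -1.2891 ≈ 14.290
Smallest integer k satisfying the bound: 15

15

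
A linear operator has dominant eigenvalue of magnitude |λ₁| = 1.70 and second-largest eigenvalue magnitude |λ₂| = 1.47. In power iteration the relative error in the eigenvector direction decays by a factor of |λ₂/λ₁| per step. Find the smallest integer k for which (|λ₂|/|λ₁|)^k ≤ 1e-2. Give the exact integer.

32

|λ₂/λ₁| = 1.47/1.70 = 0.86471
Need k ≥ ln(1e-2) / ln(0.86471) = -4.6052 / -0.1454 ≈ 31.680
Smallest integer k satisfying the bound: 32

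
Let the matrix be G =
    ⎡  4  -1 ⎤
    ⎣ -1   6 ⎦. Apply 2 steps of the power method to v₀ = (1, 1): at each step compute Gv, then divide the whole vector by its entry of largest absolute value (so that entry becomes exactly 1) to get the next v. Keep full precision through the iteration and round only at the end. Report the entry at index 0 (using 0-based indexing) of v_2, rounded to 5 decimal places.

Gv0 = (3.000000, 5.000000); divide by 5.000000 → v1 = (0.600000, 1.000000)
Gv1 = (1.400000, 5.400000); divide by 5.400000 → v2 = (0.259259, 1.000000)
Requested entry of v2: 7/27 = 0.25926

0.25926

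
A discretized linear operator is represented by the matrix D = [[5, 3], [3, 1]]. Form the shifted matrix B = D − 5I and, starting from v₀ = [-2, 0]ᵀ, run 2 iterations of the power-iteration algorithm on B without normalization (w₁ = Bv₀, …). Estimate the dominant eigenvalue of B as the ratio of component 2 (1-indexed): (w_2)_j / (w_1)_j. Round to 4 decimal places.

B = D − 5I has rows (0, 3); (3, -4)
w1 = Bv₀ = (0, -6)
w2 = Bw1 = (-18, 24)
Ratio: 24/-6 = -4.0000

-4.0000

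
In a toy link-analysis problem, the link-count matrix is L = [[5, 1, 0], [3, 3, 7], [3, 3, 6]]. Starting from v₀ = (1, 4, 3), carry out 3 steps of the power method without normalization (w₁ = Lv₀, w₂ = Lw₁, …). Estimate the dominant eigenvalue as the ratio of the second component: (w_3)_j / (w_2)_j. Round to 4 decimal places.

λ ≈ 10.0328

w1 = Lv₀ = (9, 36, 33)
w2 = Lw1 = (81, 366, 333)
w3 = Lw2 = (771, 3672, 3339)
Ratio at component: 3672 / 366 = 10.0328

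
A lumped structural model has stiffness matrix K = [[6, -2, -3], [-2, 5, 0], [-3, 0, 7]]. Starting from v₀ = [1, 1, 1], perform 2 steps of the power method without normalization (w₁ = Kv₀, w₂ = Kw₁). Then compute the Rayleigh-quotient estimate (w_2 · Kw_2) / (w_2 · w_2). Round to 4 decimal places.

λ ≈ 9.0704

w1 = Kv₀ = (1, 3, 4)
w2 = Kw1 = (-12, 13, 25)
Kw2 = (-173, 89, 211)
w2·Kw2 = (-12)·(-173) + 13·89 + 25·211 = 8508; w2·w2 = (-12)·(-12) + 13·13 + 25·25 = 938
λ ≈ 8508/938 = 9.0704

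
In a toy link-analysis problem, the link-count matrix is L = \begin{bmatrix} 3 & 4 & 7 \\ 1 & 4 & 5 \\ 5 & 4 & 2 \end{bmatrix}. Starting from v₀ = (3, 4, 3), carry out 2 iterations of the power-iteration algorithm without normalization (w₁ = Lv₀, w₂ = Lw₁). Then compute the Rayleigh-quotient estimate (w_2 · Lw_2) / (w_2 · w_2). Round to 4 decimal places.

11.4698

w1 = Lv₀ = (3·3 + 4·4 + 7·3; 1·3 + 4·4 + 5·3; 5·3 + 4·4 + 2·3) = (46, 34, 37)
w2 = Lw1 = (3·46 + 4·34 + 7·37; 1·46 + 4·34 + 5·37; 5·46 + 4·34 + 2·37) = (533, 367, 440)
Lw2 = (6147, 4201, 5013)
w2·Lw2 = 533·6147 + 367·4201 + 440·5013 = 7023838; w2·w2 = 533·533 + 367·367 + 440·440 = 612378
λ ≈ 7023838/612378 = 11.4698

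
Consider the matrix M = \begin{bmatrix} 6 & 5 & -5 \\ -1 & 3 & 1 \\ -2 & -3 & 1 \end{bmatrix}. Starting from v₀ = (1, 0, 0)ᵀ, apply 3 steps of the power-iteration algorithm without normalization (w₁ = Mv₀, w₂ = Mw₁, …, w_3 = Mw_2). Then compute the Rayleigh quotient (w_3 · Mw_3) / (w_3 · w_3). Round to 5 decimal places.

w1 = Mv₀ = (6, -1, -2)
w2 = Mw1 = (41, -11, -11)
w3 = Mw2 = (246, -85, -60)
Mw3 = (1351, -561, -297)
w3·Mw3 = 246·1351 + (-85)·(-561) + (-60)·(-297) = 397851; w3·w3 = 246·246 + (-85)·(-85) + (-60)·(-60) = 71341
λ ≈ 397851/71341 = 5.57675

5.57675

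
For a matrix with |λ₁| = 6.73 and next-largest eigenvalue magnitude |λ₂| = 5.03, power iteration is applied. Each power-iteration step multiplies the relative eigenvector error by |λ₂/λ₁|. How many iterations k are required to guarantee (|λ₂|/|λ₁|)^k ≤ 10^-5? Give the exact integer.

|λ₂/λ₁| = 5.03/6.73 = 0.74740
Need k ≥ ln(10^-5) / ln(0.74740) = -11.5129 / -0.2912 ≈ 39.542
Smallest integer k satisfying the bound: 40

40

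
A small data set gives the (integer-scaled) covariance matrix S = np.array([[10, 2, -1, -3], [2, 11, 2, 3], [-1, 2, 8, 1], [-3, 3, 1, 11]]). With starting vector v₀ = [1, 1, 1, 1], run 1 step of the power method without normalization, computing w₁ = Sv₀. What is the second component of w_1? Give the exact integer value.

w1 = Sv₀ = (10·1 + 2·1 + (-1)·1 + (-3)·1; 2·1 + 11·1 + 2·1 + 3·1; (-1)·1 + 2·1 + 8·1 + 1·1; (-3)·1 + 3·1 + 1·1 + 11·1) = (8, 18, 10, 12)
The requested component of w1 is 18.

18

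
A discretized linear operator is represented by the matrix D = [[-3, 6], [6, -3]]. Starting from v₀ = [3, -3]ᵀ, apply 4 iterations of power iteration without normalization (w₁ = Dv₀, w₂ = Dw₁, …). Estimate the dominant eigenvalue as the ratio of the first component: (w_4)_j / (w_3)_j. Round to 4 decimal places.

w1 = Dv₀ = (-27, 27)
w2 = Dw1 = (243, -243)
w3 = Dw2 = (-2187, 2187)
w4 = Dw3 = (19683, -19683)
Ratio at component: 19683 / -2187 = -9.0000

-9.0000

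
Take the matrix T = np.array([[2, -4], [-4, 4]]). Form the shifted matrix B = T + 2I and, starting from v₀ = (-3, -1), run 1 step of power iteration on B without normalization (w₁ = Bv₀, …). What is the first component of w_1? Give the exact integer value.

B = T + 2I has rows (4, -4); (-4, 6)
w1 = Bv₀ = (4·(-3) + (-4)·(-1); (-4)·(-3) + 6·(-1)) = (-8, 6)
Requested component of w1: -8

-8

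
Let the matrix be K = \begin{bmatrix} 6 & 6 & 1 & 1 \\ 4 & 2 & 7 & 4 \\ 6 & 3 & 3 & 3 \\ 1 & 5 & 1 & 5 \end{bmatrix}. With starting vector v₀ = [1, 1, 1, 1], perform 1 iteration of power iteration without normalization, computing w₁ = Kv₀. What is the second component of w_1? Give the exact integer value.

17

w1 = Kv₀ = (14, 17, 15, 12)
The requested component of w1 is 17.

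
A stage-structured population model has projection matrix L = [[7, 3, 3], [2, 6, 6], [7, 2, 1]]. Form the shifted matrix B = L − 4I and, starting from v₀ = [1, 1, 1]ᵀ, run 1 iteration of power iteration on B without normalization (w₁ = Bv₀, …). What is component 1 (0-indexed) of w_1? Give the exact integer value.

B = L − 4I has rows (3, 3, 3); (2, 2, 6); (7, 2, -3)
w1 = Bv₀ = (3·1 + 3·1 + 3·1; 2·1 + 2·1 + 6·1; 7·1 + 2·1 + (-3)·1) = (9, 10, 6)
Requested component of w1: 10

10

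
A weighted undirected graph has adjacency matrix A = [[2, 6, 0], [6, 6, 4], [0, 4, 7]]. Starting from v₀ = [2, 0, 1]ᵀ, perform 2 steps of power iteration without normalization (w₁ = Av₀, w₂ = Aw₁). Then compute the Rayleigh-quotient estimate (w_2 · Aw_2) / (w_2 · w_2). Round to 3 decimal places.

12.331

w1 = Av₀ = (2·2 + 6·0 + 0·1; 6·2 + 6·0 + 4·1; 0·2 + 4·0 + 7·1) = (4, 16, 7)
w2 = Aw1 = (2·4 + 6·16 + 0·7; 6·4 + 6·16 + 4·7; 0·4 + 4·16 + 7·7) = (104, 148, 113)
Aw2 = (1096, 1964, 1383)
w2·Aw2 = 104·1096 + 148·1964 + 113·1383 = 560935; w2·w2 = 104·104 + 148·148 + 113·113 = 45489
λ ≈ 560935/45489 = 12.331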